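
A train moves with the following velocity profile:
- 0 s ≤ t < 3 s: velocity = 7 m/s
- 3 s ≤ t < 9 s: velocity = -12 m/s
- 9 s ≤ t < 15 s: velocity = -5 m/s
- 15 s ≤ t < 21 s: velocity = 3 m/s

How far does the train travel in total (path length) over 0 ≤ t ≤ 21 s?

141 m

Total distance travelled is ∫|v| dt — sum the magnitudes of each area piece.
0–3 s: |7| × 3 = 21 m
3–9 s: |-12| × 6 = 72 m
9–15 s: |-5| × 6 = 30 m
15–21 s: |3| × 6 = 18 m
Total distance = 141 m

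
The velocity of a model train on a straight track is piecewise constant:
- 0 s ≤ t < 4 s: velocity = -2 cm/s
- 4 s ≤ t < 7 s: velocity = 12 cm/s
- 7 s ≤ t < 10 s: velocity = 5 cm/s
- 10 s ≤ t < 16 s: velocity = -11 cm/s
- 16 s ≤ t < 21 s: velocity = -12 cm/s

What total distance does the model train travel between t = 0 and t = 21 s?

185 cm

Distance (not displacement) is the total path length: add the absolute areas under v-t.
0–4 s: |-2| × 4 = 8 cm
4–7 s: |12| × 3 = 36 cm
7–10 s: |5| × 3 = 15 cm
10–16 s: |-11| × 6 = 66 cm
16–21 s: |-12| × 5 = 60 cm
Total distance = 185 cm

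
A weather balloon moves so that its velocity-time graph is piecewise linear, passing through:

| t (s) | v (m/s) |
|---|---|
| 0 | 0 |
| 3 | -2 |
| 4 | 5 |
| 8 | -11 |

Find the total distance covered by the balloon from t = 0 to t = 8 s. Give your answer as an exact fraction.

653/28 m

Total distance travelled is ∫|v| dt — sum the magnitudes of each area piece.
0–3 s: |½(0 + -2)(3)| = 3 m
3–4 s: v = 0 at t = 23/7 s; triangle areas 2/7 + 25/14 = 29/14 m
4–8 s: v = 0 at t = 5.25 s; triangle areas 3.125 + 15.125 = 18.25 m
Total distance = 653/28 m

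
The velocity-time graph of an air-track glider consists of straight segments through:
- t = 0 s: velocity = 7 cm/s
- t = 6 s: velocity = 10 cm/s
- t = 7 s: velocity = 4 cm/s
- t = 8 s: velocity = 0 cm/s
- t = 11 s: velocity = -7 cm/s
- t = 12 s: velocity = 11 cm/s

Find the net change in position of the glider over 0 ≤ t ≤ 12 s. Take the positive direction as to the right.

Net displacement equals the area under the velocity-time graph (areas below the axis count negative).
0–6 s: ½(7 + 10)(6) = 51 cm
6–7 s: ½(10 + 4)(1) = 7 cm
7–8 s: ½(4 + 0)(1) = 2 cm
8–11 s: ½(0 + -7)(3) = -10.5 cm
11–12 s: ½(-7 + 11)(1) = 2 cm
Net displacement = 51.5 cm

51.5 cm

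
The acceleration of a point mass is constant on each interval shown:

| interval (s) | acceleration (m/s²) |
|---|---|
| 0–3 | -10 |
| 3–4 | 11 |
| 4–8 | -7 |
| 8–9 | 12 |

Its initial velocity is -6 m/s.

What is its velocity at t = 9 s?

-41 m/s

Δv equals the area under the a-t graph; then v = v₀ + Δv.
0–3 s: -10 × 3 = -30 m/s
3–4 s: 11 × 1 = 11 m/s
4–8 s: -7 × 4 = -28 m/s
8–9 s: 12 × 1 = 12 m/s
Δv = -35 m/s, so v(9) = -6 + (-35) = -41 m/s.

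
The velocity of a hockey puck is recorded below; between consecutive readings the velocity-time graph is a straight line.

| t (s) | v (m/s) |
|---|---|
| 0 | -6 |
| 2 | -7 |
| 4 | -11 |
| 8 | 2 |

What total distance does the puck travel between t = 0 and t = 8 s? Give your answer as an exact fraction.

Total distance travelled is ∫|v| dt — sum the magnitudes of each area piece.
0–2 s: |½(-6 + -7)(2)| = 13 m
2–4 s: |½(-7 + -11)(2)| = 18 m
4–8 s: v = 0 at t = 96/13 s; triangle areas 242/13 + 8/13 = 250/13 m
Total distance = 653/13 m

653/13 m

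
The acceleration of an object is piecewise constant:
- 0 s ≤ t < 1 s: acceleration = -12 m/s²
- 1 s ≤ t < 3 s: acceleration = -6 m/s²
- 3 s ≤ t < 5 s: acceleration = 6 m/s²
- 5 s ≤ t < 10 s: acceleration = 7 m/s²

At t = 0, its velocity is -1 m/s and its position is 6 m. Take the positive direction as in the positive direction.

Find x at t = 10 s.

On each constant-a segment, Δv = aΔt and Δx = v₀Δt + ½aΔt²; chain segment to segment.
0–1 s: v starts -1 m/s; Δx = -1·1 + ½·-12·1² = -7 m; v ends -13 m/s.
1–3 s: v starts -13 m/s; Δx = -13·2 + ½·-6·2² = -38 m; v ends -25 m/s.
3–5 s: v starts -25 m/s; Δx = -25·2 + ½·6·2² = -38 m; v ends -13 m/s.
5–10 s: v starts -13 m/s; Δx = -13·5 + ½·7·5² = 22.5 m; v ends 22 m/s.
x(10) = 6 + Σ Δx = -54.5 m.

-54.5 m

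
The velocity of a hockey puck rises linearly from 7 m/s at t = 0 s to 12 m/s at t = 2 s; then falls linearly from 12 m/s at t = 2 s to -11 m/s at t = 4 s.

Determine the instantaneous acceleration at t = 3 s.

Acceleration is the slope of the v-t graph on 2–4 s: (-11 − 12)/(4 − 2) = -11.5 m/s².

-11.5 m/s²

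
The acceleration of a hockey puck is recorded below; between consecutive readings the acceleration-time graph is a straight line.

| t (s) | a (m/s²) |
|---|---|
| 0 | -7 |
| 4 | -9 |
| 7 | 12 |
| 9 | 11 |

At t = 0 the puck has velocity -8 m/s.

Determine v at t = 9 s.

Δv equals the area under the a-t graph; then v = v₀ + Δv.
0–4 s: ½(-7 + -9)(4) = -32 m/s
4–7 s: ½(-9 + 12)(3) = 4.5 m/s
7–9 s: ½(12 + 11)(2) = 23 m/s
Δv = -4.5 m/s, so v(9) = -8 + (-4.5) = -12.5 m/s.

-12.5 m/s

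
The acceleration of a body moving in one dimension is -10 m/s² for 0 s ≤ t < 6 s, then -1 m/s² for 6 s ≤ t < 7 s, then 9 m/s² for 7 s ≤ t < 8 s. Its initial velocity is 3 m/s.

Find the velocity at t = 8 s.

Δv equals the area under the a-t graph; then v = v₀ + Δv.
0–6 s: -10 × 6 = -60 m/s
6–7 s: -1 × 1 = -1 m/s
7–8 s: 9 × 1 = 9 m/s
Δv = -52 m/s, so v(8) = 3 + (-52) = -49 m/s.

-49 m/s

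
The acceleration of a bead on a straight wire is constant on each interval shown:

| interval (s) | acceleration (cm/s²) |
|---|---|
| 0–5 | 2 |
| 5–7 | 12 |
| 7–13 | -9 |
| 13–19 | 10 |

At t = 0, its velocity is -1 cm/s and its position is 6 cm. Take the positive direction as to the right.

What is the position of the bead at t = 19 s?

158 cm

On each constant-a segment, Δv = aΔt and Δx = v₀Δt + ½aΔt²; chain segment to segment.
0–5 s: v starts -1 cm/s; Δx = -1·5 + ½·2·5² = 20 cm; v ends 9 cm/s.
5–7 s: v starts 9 cm/s; Δx = 9·2 + ½·12·2² = 42 cm; v ends 33 cm/s.
7–13 s: v starts 33 cm/s; Δx = 33·6 + ½·-9·6² = 36 cm; v ends -21 cm/s.
13–19 s: v starts -21 cm/s; Δx = -21·6 + ½·10·6² = 54 cm; v ends 39 cm/s.
x(19) = 6 + Σ Δx = 158 cm.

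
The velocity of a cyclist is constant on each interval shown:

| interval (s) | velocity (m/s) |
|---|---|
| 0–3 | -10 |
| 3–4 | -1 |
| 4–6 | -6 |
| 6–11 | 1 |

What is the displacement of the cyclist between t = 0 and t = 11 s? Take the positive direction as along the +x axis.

Displacement is the signed area under the v-t curve.
0–3 s: -10 × 3 = -30 m
3–4 s: -1 × 1 = -1 m
4–6 s: -6 × 2 = -12 m
6–11 s: 1 × 5 = 5 m
Net displacement = -38 m

-38 m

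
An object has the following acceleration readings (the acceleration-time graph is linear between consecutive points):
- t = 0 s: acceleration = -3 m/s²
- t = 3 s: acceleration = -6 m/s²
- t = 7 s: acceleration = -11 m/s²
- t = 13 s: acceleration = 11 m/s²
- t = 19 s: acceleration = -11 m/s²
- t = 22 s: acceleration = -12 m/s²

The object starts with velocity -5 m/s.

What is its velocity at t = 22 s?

Δv equals the area under the a-t graph; then v = v₀ + Δv.
0–3 s: ½(-3 + -6)(3) = -13.5 m/s
3–7 s: ½(-6 + -11)(4) = -34 m/s
7–13 s: ½(-11 + 11)(6) = 0 m/s
13–19 s: ½(11 + -11)(6) = 0 m/s
19–22 s: ½(-11 + -12)(3) = -34.5 m/s
Δv = -82 m/s, so v(22) = -5 + (-82) = -87 m/s.

-87 m/s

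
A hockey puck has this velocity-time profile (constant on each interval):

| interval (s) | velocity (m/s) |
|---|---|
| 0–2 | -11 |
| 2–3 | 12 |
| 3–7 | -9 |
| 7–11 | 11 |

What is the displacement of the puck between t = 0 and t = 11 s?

Net displacement equals the area under the velocity-time graph (areas below the axis count negative).
0–2 s: -11 × 2 = -22 m
2–3 s: 12 × 1 = 12 m
3–7 s: -9 × 4 = -36 m
7–11 s: 11 × 4 = 44 m
Net displacement = -2 m

-2 m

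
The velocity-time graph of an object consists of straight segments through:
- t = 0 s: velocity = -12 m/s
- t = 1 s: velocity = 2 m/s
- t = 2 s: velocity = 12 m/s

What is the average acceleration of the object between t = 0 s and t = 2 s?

Average acceleration = Δv/Δt = (12 − -12)/(2 − 0) = 12 m/s².

12 m/s²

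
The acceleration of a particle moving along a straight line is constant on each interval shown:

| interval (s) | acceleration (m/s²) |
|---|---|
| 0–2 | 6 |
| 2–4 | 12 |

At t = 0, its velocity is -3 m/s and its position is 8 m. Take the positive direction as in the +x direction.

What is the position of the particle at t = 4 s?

56 m

On each constant-a segment, Δv = aΔt and Δx = v₀Δt + ½aΔt²; chain segment to segment.
0–2 s: v starts -3 m/s; Δx = -3·2 + ½·6·2² = 6 m; v ends 9 m/s.
2–4 s: v starts 9 m/s; Δx = 9·2 + ½·12·2² = 42 m; v ends 33 m/s.
x(4) = 8 + Σ Δx = 56 m.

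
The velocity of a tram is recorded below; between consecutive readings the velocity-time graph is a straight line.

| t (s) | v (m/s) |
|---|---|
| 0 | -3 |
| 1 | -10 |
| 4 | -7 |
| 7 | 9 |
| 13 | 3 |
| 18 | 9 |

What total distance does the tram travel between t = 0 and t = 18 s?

Distance (not displacement) is the total path length: add the absolute areas under v-t.
0–1 s: |½(-3 + -10)(1)| = 6.5 m
1–4 s: |½(-10 + -7)(3)| = 25.5 m
4–7 s: v = 0 at t = 5.3125 s; triangle areas 4.59375 + 7.59375 = 12.1875 m
7–13 s: |½(9 + 3)(6)| = 36 m
13–18 s: |½(3 + 9)(5)| = 30 m
Total distance = 110.1875 m

110.1875 m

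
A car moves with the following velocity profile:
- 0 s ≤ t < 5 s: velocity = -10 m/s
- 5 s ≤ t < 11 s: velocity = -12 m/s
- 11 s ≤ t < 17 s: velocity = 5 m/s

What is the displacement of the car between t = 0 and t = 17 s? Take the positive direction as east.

Net displacement equals the area under the velocity-time graph (areas below the axis count negative).
0–5 s: -10 × 5 = -50 m
5–11 s: -12 × 6 = -72 m
11–17 s: 5 × 6 = 30 m
Net displacement = -92 m

-92 m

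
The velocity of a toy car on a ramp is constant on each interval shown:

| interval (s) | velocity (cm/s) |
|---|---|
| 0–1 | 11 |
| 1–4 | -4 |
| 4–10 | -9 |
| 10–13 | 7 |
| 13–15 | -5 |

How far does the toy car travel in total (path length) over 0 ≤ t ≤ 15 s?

Total distance travelled is ∫|v| dt — sum the magnitudes of each area piece.
0–1 s: |11| × 1 = 11 cm
1–4 s: |-4| × 3 = 12 cm
4–10 s: |-9| × 6 = 54 cm
10–13 s: |7| × 3 = 21 cm
13–15 s: |-5| × 2 = 10 cm
Total distance = 108 cm

108 cm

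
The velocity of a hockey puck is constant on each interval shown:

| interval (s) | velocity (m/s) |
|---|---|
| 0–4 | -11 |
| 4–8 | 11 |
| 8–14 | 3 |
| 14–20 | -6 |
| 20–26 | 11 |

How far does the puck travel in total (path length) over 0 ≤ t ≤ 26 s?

Total distance travelled is ∫|v| dt — sum the magnitudes of each area piece.
0–4 s: |-11| × 4 = 44 m
4–8 s: |11| × 4 = 44 m
8–14 s: |3| × 6 = 18 m
14–20 s: |-6| × 6 = 36 m
20–26 s: |11| × 6 = 66 m
Total distance = 208 m

208 m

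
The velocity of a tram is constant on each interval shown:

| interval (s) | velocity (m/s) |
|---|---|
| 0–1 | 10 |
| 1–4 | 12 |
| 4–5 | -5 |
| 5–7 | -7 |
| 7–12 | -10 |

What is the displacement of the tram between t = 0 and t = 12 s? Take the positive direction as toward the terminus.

-23 m

Net displacement equals the area under the velocity-time graph (areas below the axis count negative).
0–1 s: 10 × 1 = 10 m
1–4 s: 12 × 3 = 36 m
4–5 s: -5 × 1 = -5 m
5–7 s: -7 × 2 = -14 m
7–12 s: -10 × 5 = -50 m
Net displacement = -23 m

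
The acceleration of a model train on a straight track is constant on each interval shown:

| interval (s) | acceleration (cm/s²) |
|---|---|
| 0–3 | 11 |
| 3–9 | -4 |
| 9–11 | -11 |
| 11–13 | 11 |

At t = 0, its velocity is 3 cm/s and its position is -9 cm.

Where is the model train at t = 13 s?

197.5 cm

On each constant-a segment, Δv = aΔt and Δx = v₀Δt + ½aΔt²; chain segment to segment.
0–3 s: v starts 3 cm/s; Δx = 3·3 + ½·11·3² = 58.5 cm; v ends 36 cm/s.
3–9 s: v starts 36 cm/s; Δx = 36·6 + ½·-4·6² = 144 cm; v ends 12 cm/s.
9–11 s: v starts 12 cm/s; Δx = 12·2 + ½·-11·2² = 2 cm; v ends -10 cm/s.
11–13 s: v starts -10 cm/s; Δx = -10·2 + ½·11·2² = 2 cm; v ends 12 cm/s.
x(13) = -9 + Σ Δx = 197.5 cm.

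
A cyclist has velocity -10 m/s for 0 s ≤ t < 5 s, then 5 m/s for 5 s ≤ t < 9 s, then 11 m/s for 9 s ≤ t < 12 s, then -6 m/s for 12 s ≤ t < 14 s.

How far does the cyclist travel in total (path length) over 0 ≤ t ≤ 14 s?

Distance (not displacement) is the total path length: add the absolute areas under v-t.
0–5 s: |-10| × 5 = 50 m
5–9 s: |5| × 4 = 20 m
9–12 s: |11| × 3 = 33 m
12–14 s: |-6| × 2 = 12 m
Total distance = 115 m

115 m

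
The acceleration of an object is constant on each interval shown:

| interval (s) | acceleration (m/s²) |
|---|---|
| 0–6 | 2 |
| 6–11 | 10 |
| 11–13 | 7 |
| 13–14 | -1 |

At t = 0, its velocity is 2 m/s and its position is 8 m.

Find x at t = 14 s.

470.5 m

On each constant-a segment, Δv = aΔt and Δx = v₀Δt + ½aΔt²; chain segment to segment.
0–6 s: v starts 2 m/s; Δx = 2·6 + ½·2·6² = 48 m; v ends 14 m/s.
6–11 s: v starts 14 m/s; Δx = 14·5 + ½·10·5² = 195 m; v ends 64 m/s.
11–13 s: v starts 64 m/s; Δx = 64·2 + ½·7·2² = 142 m; v ends 78 m/s.
13–14 s: v starts 78 m/s; Δx = 78·1 + ½·-1·1² = 77.5 m; v ends 77 m/s.
x(14) = 8 + Σ Δx = 470.5 m.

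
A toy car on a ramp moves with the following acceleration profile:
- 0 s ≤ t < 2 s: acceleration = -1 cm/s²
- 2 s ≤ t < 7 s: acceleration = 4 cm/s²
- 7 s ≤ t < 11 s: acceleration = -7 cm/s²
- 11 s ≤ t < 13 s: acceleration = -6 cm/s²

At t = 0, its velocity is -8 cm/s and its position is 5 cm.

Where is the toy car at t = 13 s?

On each constant-a segment, Δv = aΔt and Δx = v₀Δt + ½aΔt²; chain segment to segment.
0–2 s: v starts -8 cm/s; Δx = -8·2 + ½·-1·2² = -18 cm; v ends -10 cm/s.
2–7 s: v starts -10 cm/s; Δx = -10·5 + ½·4·5² = 0 cm; v ends 10 cm/s.
7–11 s: v starts 10 cm/s; Δx = 10·4 + ½·-7·4² = -16 cm; v ends -18 cm/s.
11–13 s: v starts -18 cm/s; Δx = -18·2 + ½·-6·2² = -48 cm; v ends -30 cm/s.
x(13) = 5 + Σ Δx = -77 cm.

-77 cm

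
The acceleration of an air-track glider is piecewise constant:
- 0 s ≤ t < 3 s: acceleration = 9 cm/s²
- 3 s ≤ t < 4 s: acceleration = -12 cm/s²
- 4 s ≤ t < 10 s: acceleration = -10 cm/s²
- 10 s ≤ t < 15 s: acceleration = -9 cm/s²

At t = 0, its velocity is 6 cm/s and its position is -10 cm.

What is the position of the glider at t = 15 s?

-286 cm

On each constant-a segment, Δv = aΔt and Δx = v₀Δt + ½aΔt²; chain segment to segment.
0–3 s: v starts 6 cm/s; Δx = 6·3 + ½·9·3² = 58.5 cm; v ends 33 cm/s.
3–4 s: v starts 33 cm/s; Δx = 33·1 + ½·-12·1² = 27 cm; v ends 21 cm/s.
4–10 s: v starts 21 cm/s; Δx = 21·6 + ½·-10·6² = -54 cm; v ends -39 cm/s.
10–15 s: v starts -39 cm/s; Δx = -39·5 + ½·-9·5² = -307.5 cm; v ends -84 cm/s.
x(15) = -10 + Σ Δx = -286 cm.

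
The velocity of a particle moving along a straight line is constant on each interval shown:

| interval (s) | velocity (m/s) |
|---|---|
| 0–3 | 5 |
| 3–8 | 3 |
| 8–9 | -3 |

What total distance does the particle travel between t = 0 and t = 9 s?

Distance (not displacement) is the total path length: add the absolute areas under v-t.
0–3 s: |5| × 3 = 15 m
3–8 s: |3| × 5 = 15 m
8–9 s: |-3| × 1 = 3 m
Total distance = 33 m

33 m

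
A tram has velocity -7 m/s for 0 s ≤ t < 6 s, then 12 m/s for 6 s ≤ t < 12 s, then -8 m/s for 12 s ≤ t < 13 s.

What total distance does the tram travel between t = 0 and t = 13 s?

Total distance travelled is ∫|v| dt — sum the magnitudes of each area piece.
0–6 s: |-7| × 6 = 42 m
6–12 s: |12| × 6 = 72 m
12–13 s: |-8| × 1 = 8 m
Total distance = 122 m

122 m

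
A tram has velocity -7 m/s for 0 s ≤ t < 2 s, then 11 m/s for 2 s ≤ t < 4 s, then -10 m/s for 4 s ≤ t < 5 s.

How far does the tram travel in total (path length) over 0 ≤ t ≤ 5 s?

Total distance travelled is ∫|v| dt — sum the magnitudes of each area piece.
0–2 s: |-7| × 2 = 14 m
2–4 s: |11| × 2 = 22 m
4–5 s: |-10| × 1 = 10 m
Total distance = 46 m

46 m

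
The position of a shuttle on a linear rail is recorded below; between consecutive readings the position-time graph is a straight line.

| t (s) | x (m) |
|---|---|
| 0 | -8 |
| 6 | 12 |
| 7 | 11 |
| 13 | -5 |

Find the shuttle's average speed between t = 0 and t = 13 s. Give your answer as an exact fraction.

Average speed = (total path length)/(elapsed time); on a piecewise-linear x-t graph the path length is Σ|Δx|.
0–6 s: |Δx| = |12 − -8| = 20 m
6–7 s: |Δx| = |11 − 12| = 1 m
7–13 s: |Δx| = |-5 − 11| = 16 m
Total path = 37 m; average speed = 37/13 = 37/13 m/s.

37/13 m/s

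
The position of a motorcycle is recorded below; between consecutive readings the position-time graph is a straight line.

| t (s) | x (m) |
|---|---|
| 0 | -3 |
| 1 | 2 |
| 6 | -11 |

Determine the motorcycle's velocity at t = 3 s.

-2.6 m/s

Velocity is the slope of the x-t graph on 1–6 s: (-11 − 2)/(6 − 1) = -2.6 m/s.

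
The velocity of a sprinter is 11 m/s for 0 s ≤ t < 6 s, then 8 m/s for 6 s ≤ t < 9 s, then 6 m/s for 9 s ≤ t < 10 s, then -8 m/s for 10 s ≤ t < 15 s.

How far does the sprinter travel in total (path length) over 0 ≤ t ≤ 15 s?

Total distance travelled is ∫|v| dt — sum the magnitudes of each area piece.
0–6 s: |11| × 6 = 66 m
6–9 s: |8| × 3 = 24 m
9–10 s: |6| × 1 = 6 m
10–15 s: |-8| × 5 = 40 m
Total distance = 136 m

136 m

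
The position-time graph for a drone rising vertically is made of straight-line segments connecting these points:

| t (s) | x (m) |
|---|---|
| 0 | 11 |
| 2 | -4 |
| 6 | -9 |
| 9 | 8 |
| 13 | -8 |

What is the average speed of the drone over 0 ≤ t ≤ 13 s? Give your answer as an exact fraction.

Average speed = (total path length)/(elapsed time); on a piecewise-linear x-t graph the path length is Σ|Δx|.
0–2 s: |Δx| = |-4 − 11| = 15 m
2–6 s: |Δx| = |-9 − -4| = 5 m
6–9 s: |Δx| = |8 − -9| = 17 m
9–13 s: |Δx| = |-8 − 8| = 16 m
Total path = 53 m; average speed = 53/13 = 53/13 m/s.

53/13 m/s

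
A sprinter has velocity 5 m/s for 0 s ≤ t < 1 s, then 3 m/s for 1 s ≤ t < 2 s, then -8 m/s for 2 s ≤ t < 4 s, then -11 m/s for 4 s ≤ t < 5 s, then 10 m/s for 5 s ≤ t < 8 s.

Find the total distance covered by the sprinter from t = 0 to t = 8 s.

65 m

Distance (not displacement) is the total path length: add the absolute areas under v-t.
0–1 s: |5| × 1 = 5 m
1–2 s: |3| × 1 = 3 m
2–4 s: |-8| × 2 = 16 m
4–5 s: |-11| × 1 = 11 m
5–8 s: |10| × 3 = 30 m
Total distance = 65 m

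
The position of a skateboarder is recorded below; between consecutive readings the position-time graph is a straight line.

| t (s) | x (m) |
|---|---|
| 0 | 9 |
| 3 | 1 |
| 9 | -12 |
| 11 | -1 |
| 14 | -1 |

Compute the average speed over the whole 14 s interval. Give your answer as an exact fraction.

Average speed = (total path length)/(elapsed time); on a piecewise-linear x-t graph the path length is Σ|Δx|.
0–3 s: |Δx| = |1 − 9| = 8 m
3–9 s: |Δx| = |-12 − 1| = 13 m
9–11 s: |Δx| = |-1 − -12| = 11 m
11–14 s: |Δx| = |-1 − -1| = 0 m
Total path = 32 m; average speed = 32/14 = 16/7 m/s.

16/7 m/s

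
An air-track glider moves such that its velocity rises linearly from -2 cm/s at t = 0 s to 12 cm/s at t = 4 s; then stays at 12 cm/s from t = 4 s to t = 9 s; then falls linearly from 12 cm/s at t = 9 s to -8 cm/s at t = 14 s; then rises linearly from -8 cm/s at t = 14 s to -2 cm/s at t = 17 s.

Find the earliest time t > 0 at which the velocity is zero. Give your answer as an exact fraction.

t = 4/7 s

v changes sign on 0–4 s (from -2 to 12); the graph is linear there, so v = 0 at t = 0 + (2)·(4 − 0)/(12 − -2) = 4/7 s.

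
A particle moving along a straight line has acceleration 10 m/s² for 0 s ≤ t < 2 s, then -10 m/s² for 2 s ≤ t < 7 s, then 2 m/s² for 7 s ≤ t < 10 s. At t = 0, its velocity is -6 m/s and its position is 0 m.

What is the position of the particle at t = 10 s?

On each constant-a segment, Δv = aΔt and Δx = v₀Δt + ½aΔt²; chain segment to segment.
0–2 s: v starts -6 m/s; Δx = -6·2 + ½·10·2² = 8 m; v ends 14 m/s.
2–7 s: v starts 14 m/s; Δx = 14·5 + ½·-10·5² = -55 m; v ends -36 m/s.
7–10 s: v starts -36 m/s; Δx = -36·3 + ½·2·3² = -99 m; v ends -30 m/s.
x(10) = 0 + Σ Δx = -146 m.

-146 m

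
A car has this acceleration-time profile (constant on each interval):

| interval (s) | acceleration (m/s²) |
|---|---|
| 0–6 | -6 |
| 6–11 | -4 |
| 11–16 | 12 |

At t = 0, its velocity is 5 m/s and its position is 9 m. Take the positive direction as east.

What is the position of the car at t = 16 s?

-379 m

On each constant-a segment, Δv = aΔt and Δx = v₀Δt + ½aΔt²; chain segment to segment.
0–6 s: v starts 5 m/s; Δx = 5·6 + ½·-6·6² = -78 m; v ends -31 m/s.
6–11 s: v starts -31 m/s; Δx = -31·5 + ½·-4·5² = -205 m; v ends -51 m/s.
11–16 s: v starts -51 m/s; Δx = -51·5 + ½·12·5² = -105 m; v ends 9 m/s.
x(16) = 9 + Σ Δx = -379 m.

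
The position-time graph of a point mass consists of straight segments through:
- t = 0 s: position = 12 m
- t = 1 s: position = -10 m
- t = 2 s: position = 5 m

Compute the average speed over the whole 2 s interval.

Average speed = (total path length)/(elapsed time); on a piecewise-linear x-t graph the path length is Σ|Δx|.
0–1 s: |Δx| = |-10 − 12| = 22 m
1–2 s: |Δx| = |5 − -10| = 15 m
Total path = 37 m; average speed = 37/2 = 18.5 m/s.

18.5 m/s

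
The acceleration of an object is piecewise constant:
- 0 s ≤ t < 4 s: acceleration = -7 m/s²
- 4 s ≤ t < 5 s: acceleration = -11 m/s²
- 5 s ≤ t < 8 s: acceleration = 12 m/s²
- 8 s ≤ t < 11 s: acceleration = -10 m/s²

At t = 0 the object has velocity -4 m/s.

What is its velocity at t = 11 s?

Δv equals the area under the a-t graph; then v = v₀ + Δv.
0–4 s: -7 × 4 = -28 m/s
4–5 s: -11 × 1 = -11 m/s
5–8 s: 12 × 3 = 36 m/s
8–11 s: -10 × 3 = -30 m/s
Δv = -33 m/s, so v(11) = -4 + (-33) = -37 m/s.

-37 m/s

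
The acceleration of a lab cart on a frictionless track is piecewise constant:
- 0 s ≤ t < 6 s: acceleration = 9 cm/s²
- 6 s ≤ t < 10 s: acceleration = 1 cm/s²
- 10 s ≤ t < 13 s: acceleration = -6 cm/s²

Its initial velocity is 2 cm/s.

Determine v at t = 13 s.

42 cm/s

Δv equals the area under the a-t graph; then v = v₀ + Δv.
0–6 s: 9 × 6 = 54 cm/s
6–10 s: 1 × 4 = 4 cm/s
10–13 s: -6 × 3 = -18 cm/s
Δv = 40 cm/s, so v(13) = 2 + (40) = 42 cm/s.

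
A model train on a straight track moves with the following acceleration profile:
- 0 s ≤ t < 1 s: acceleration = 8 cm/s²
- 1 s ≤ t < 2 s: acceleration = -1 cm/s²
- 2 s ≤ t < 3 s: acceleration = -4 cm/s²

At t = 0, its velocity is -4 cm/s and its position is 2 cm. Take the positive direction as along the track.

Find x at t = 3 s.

6.5 cm

On each constant-a segment, Δv = aΔt and Δx = v₀Δt + ½aΔt²; chain segment to segment.
0–1 s: v starts -4 cm/s; Δx = -4·1 + ½·8·1² = 0 cm; v ends 4 cm/s.
1–2 s: v starts 4 cm/s; Δx = 4·1 + ½·-1·1² = 3.5 cm; v ends 3 cm/s.
2–3 s: v starts 3 cm/s; Δx = 3·1 + ½·-4·1² = 1 cm; v ends -1 cm/s.
x(3) = 2 + Σ Δx = 6.5 cm.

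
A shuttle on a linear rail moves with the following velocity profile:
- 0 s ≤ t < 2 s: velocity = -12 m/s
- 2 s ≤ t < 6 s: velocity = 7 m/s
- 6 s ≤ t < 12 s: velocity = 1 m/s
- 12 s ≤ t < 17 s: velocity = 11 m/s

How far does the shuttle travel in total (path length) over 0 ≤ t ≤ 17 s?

Total distance travelled is ∫|v| dt — sum the magnitudes of each area piece.
0–2 s: |-12| × 2 = 24 m
2–6 s: |7| × 4 = 28 m
6–12 s: |1| × 6 = 6 m
12–17 s: |11| × 5 = 55 m
Total distance = 113 m

113 m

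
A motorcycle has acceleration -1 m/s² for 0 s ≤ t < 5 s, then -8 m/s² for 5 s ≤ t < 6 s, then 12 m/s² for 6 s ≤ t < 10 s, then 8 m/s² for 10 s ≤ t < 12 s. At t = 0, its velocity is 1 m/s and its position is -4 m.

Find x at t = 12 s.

On each constant-a segment, Δv = aΔt and Δx = v₀Δt + ½aΔt²; chain segment to segment.
0–5 s: v starts 1 m/s; Δx = 1·5 + ½·-1·5² = -7.5 m; v ends -4 m/s.
5–6 s: v starts -4 m/s; Δx = -4·1 + ½·-8·1² = -8 m; v ends -12 m/s.
6–10 s: v starts -12 m/s; Δx = -12·4 + ½·12·4² = 48 m; v ends 36 m/s.
10–12 s: v starts 36 m/s; Δx = 36·2 + ½·8·2² = 88 m; v ends 52 m/s.
x(12) = -4 + Σ Δx = 116.5 m.

116.5 m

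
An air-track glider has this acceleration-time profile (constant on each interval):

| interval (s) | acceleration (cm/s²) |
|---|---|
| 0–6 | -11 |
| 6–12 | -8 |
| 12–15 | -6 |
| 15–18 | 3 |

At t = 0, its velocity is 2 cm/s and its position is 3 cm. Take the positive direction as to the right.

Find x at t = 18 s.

-1450.5 cm

On each constant-a segment, Δv = aΔt and Δx = v₀Δt + ½aΔt²; chain segment to segment.
0–6 s: v starts 2 cm/s; Δx = 2·6 + ½·-11·6² = -186 cm; v ends -64 cm/s.
6–12 s: v starts -64 cm/s; Δx = -64·6 + ½·-8·6² = -528 cm; v ends -112 cm/s.
12–15 s: v starts -112 cm/s; Δx = -112·3 + ½·-6·3² = -363 cm; v ends -130 cm/s.
15–18 s: v starts -130 cm/s; Δx = -130·3 + ½·3·3² = -376.5 cm; v ends -121 cm/s.
x(18) = 3 + Σ Δx = -1450.5 cm.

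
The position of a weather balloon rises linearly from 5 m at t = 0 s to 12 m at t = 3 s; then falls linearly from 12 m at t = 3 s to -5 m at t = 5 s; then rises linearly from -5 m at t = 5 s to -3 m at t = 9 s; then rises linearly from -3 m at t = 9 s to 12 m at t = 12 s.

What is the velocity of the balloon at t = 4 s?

-8.5 m/s

Velocity is the slope of the x-t graph on 3–5 s: (-5 − 12)/(5 − 3) = -8.5 m/s.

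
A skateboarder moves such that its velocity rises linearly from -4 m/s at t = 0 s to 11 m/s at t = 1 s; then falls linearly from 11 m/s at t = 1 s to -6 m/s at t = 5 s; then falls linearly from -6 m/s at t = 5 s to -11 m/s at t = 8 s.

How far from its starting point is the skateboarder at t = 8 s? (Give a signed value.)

-12 m

Net displacement equals the area under the velocity-time graph (areas below the axis count negative).
0–1 s: ½(-4 + 11)(1) = 3.5 m
1–5 s: ½(11 + -6)(4) = 10 m
5–8 s: ½(-6 + -11)(3) = -25.5 m
Net displacement = -12 m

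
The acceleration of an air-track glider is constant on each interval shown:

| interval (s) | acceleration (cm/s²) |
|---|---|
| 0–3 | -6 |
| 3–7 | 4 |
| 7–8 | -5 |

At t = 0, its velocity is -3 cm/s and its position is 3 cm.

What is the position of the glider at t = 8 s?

-92.5 cm

On each constant-a segment, Δv = aΔt and Δx = v₀Δt + ½aΔt²; chain segment to segment.
0–3 s: v starts -3 cm/s; Δx = -3·3 + ½·-6·3² = -36 cm; v ends -21 cm/s.
3–7 s: v starts -21 cm/s; Δx = -21·4 + ½·4·4² = -52 cm; v ends -5 cm/s.
7–8 s: v starts -5 cm/s; Δx = -5·1 + ½·-5·1² = -7.5 cm; v ends -10 cm/s.
x(8) = 3 + Σ Δx = -92.5 cm.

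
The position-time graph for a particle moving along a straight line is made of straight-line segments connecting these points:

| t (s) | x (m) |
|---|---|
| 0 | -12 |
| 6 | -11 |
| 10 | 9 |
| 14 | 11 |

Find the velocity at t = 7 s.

5 m/s

Velocity is the slope of the x-t graph on 6–10 s: (9 − -11)/(10 − 6) = 5 m/s.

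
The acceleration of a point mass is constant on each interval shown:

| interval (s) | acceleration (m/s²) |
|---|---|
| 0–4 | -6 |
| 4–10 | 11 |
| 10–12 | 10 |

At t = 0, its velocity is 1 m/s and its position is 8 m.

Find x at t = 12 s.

On each constant-a segment, Δv = aΔt and Δx = v₀Δt + ½aΔt²; chain segment to segment.
0–4 s: v starts 1 m/s; Δx = 1·4 + ½·-6·4² = -44 m; v ends -23 m/s.
4–10 s: v starts -23 m/s; Δx = -23·6 + ½·11·6² = 60 m; v ends 43 m/s.
10–12 s: v starts 43 m/s; Δx = 43·2 + ½·10·2² = 106 m; v ends 63 m/s.
x(12) = 8 + Σ Δx = 130 m.

130 m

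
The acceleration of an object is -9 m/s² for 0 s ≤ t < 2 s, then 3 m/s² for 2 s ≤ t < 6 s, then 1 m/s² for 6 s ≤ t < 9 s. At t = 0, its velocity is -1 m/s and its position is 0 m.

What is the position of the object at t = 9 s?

-88.5 m

On each constant-a segment, Δv = aΔt and Δx = v₀Δt + ½aΔt²; chain segment to segment.
0–2 s: v starts -1 m/s; Δx = -1·2 + ½·-9·2² = -20 m; v ends -19 m/s.
2–6 s: v starts -19 m/s; Δx = -19·4 + ½·3·4² = -52 m; v ends -7 m/s.
6–9 s: v starts -7 m/s; Δx = -7·3 + ½·1·3² = -16.5 m; v ends -4 m/s.
x(9) = 0 + Σ Δx = -88.5 m.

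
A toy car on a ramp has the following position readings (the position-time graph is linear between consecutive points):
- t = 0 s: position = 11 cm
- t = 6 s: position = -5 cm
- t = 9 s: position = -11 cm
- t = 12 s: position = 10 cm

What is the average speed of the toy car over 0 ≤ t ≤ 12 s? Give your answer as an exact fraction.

43/12 cm/s

Average speed = (total path length)/(elapsed time); on a piecewise-linear x-t graph the path length is Σ|Δx|.
0–6 s: |Δx| = |-5 − 11| = 16 cm
6–9 s: |Δx| = |-11 − -5| = 6 cm
9–12 s: |Δx| = |10 − -11| = 21 cm
Total path = 43 cm; average speed = 43/12 = 43/12 cm/s.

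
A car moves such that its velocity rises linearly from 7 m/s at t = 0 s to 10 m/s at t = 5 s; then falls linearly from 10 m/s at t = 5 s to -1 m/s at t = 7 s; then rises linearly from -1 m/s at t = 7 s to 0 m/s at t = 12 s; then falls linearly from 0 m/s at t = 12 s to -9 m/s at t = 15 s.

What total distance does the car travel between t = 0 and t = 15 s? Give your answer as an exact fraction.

Total distance travelled is ∫|v| dt — sum the magnitudes of each area piece.
0–5 s: |½(7 + 10)(5)| = 42.5 m
5–7 s: v = 0 at t = 75/11 s; triangle areas 100/11 + 1/11 = 101/11 m
7–12 s: |½(-1 + 0)(5)| = 2.5 m
12–15 s: |½(0 + -9)(3)| = 13.5 m
Total distance = 1489/22 m

1489/22 m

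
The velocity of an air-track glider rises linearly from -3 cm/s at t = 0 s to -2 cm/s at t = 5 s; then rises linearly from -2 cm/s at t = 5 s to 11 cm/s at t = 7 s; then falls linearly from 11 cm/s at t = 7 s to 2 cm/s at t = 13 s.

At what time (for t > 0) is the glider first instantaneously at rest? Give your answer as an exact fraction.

v changes sign on 5–7 s (from -2 to 11); the graph is linear there, so v = 0 at t = 5 + (2)·(7 − 5)/(11 − -2) = 69/13 s.

t = 69/13 s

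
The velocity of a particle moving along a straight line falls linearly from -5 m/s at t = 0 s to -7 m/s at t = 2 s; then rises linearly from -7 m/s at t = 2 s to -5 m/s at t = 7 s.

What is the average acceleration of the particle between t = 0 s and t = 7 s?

Average acceleration = Δv/Δt = (-5 − -5)/(7 − 0) = 0 m/s².

0 m/s²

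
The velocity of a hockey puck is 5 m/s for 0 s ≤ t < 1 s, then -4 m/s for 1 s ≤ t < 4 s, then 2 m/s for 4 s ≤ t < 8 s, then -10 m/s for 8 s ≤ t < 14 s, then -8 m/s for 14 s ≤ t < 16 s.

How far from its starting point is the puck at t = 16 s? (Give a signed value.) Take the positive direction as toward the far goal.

-75 m

Displacement is the signed area under the v-t curve.
0–1 s: 5 × 1 = 5 m
1–4 s: -4 × 3 = -12 m
4–8 s: 2 × 4 = 8 m
8–14 s: -10 × 6 = -60 m
14–16 s: -8 × 2 = -16 m
Net displacement = -75 m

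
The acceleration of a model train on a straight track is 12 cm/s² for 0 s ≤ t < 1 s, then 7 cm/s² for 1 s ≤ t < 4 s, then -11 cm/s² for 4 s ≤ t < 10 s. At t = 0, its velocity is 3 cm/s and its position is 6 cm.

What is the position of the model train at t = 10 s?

On each constant-a segment, Δv = aΔt and Δx = v₀Δt + ½aΔt²; chain segment to segment.
0–1 s: v starts 3 cm/s; Δx = 3·1 + ½·12·1² = 9 cm; v ends 15 cm/s.
1–4 s: v starts 15 cm/s; Δx = 15·3 + ½·7·3² = 76.5 cm; v ends 36 cm/s.
4–10 s: v starts 36 cm/s; Δx = 36·6 + ½·-11·6² = 18 cm; v ends -30 cm/s.
x(10) = 6 + Σ Δx = 109.5 cm.

109.5 cm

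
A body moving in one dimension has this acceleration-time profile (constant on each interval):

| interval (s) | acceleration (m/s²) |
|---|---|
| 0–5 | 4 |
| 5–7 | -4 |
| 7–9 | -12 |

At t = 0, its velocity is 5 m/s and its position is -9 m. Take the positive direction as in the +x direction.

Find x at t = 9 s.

118 m

On each constant-a segment, Δv = aΔt and Δx = v₀Δt + ½aΔt²; chain segment to segment.
0–5 s: v starts 5 m/s; Δx = 5·5 + ½·4·5² = 75 m; v ends 25 m/s.
5–7 s: v starts 25 m/s; Δx = 25·2 + ½·-4·2² = 42 m; v ends 17 m/s.
7–9 s: v starts 17 m/s; Δx = 17·2 + ½·-12·2² = 10 m; v ends -7 m/s.
x(9) = -9 + Σ Δx = 118 m.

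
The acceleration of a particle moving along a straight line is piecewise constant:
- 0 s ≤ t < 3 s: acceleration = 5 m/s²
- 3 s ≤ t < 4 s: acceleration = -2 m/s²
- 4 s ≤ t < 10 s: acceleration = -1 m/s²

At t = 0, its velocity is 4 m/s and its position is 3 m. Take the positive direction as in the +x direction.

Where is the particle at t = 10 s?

139.5 m

On each constant-a segment, Δv = aΔt and Δx = v₀Δt + ½aΔt²; chain segment to segment.
0–3 s: v starts 4 m/s; Δx = 4·3 + ½·5·3² = 34.5 m; v ends 19 m/s.
3–4 s: v starts 19 m/s; Δx = 19·1 + ½·-2·1² = 18 m; v ends 17 m/s.
4–10 s: v starts 17 m/s; Δx = 17·6 + ½·-1·6² = 84 m; v ends 11 m/s.
x(10) = 3 + Σ Δx = 139.5 m.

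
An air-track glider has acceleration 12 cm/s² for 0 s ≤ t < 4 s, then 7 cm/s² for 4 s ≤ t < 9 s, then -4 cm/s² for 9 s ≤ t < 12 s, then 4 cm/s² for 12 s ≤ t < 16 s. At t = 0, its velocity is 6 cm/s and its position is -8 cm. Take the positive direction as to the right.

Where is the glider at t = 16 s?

On each constant-a segment, Δv = aΔt and Δx = v₀Δt + ½aΔt²; chain segment to segment.
0–4 s: v starts 6 cm/s; Δx = 6·4 + ½·12·4² = 120 cm; v ends 54 cm/s.
4–9 s: v starts 54 cm/s; Δx = 54·5 + ½·7·5² = 357.5 cm; v ends 89 cm/s.
9–12 s: v starts 89 cm/s; Δx = 89·3 + ½·-4·3² = 249 cm; v ends 77 cm/s.
12–16 s: v starts 77 cm/s; Δx = 77·4 + ½·4·4² = 340 cm; v ends 93 cm/s.
x(16) = -8 + Σ Δx = 1058.5 cm.

1058.5 cm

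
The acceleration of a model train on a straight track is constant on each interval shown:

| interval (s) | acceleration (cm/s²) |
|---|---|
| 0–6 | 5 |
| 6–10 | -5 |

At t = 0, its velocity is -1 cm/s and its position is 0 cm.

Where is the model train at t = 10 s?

160 cm

On each constant-a segment, Δv = aΔt and Δx = v₀Δt + ½aΔt²; chain segment to segment.
0–6 s: v starts -1 cm/s; Δx = -1·6 + ½·5·6² = 84 cm; v ends 29 cm/s.
6–10 s: v starts 29 cm/s; Δx = 29·4 + ½·-5·4² = 76 cm; v ends 9 cm/s.
x(10) = 0 + Σ Δx = 160 cm.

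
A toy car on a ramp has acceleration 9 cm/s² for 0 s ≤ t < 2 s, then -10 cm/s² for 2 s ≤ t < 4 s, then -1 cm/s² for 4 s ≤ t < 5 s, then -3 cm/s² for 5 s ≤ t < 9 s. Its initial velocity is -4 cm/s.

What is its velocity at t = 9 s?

Δv equals the area under the a-t graph; then v = v₀ + Δv.
0–2 s: 9 × 2 = 18 cm/s
2–4 s: -10 × 2 = -20 cm/s
4–5 s: -1 × 1 = -1 cm/s
5–9 s: -3 × 4 = -12 cm/s
Δv = -15 cm/s, so v(9) = -4 + (-15) = -19 cm/s.

-19 cm/s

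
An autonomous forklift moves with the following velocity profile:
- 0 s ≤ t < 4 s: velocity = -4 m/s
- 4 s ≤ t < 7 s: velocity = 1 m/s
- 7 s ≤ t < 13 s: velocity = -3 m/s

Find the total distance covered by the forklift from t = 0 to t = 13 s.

37 m

Distance (not displacement) is the total path length: add the absolute areas under v-t.
0–4 s: |-4| × 4 = 16 m
4–7 s: |1| × 3 = 3 m
7–13 s: |-3| × 6 = 18 m
Total distance = 37 m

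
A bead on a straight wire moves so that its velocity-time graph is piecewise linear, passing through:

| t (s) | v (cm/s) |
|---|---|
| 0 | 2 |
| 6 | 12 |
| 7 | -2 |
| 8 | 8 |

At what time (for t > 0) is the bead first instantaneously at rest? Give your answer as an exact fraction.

t = 48/7 s

v changes sign on 6–7 s (from 12 to -2); the graph is linear there, so v = 0 at t = 6 + (-12)·(7 − 6)/(-2 − 12) = 48/7 s.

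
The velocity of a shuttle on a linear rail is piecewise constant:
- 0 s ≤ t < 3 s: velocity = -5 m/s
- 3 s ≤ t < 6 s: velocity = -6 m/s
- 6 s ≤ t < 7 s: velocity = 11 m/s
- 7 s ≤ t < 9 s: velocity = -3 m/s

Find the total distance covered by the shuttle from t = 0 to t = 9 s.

Distance (not displacement) is the total path length: add the absolute areas under v-t.
0–3 s: |-5| × 3 = 15 m
3–6 s: |-6| × 3 = 18 m
6–7 s: |11| × 1 = 11 m
7–9 s: |-3| × 2 = 6 m
Total distance = 50 m

50 m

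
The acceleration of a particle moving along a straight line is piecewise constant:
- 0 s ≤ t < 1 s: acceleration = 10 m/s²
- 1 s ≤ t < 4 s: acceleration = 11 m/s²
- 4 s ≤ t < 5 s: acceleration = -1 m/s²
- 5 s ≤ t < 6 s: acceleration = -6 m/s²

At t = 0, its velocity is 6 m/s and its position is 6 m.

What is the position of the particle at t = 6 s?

208 m

On each constant-a segment, Δv = aΔt and Δx = v₀Δt + ½aΔt²; chain segment to segment.
0–1 s: v starts 6 m/s; Δx = 6·1 + ½·10·1² = 11 m; v ends 16 m/s.
1–4 s: v starts 16 m/s; Δx = 16·3 + ½·11·3² = 97.5 m; v ends 49 m/s.
4–5 s: v starts 49 m/s; Δx = 49·1 + ½·-1·1² = 48.5 m; v ends 48 m/s.
5–6 s: v starts 48 m/s; Δx = 48·1 + ½·-6·1² = 45 m; v ends 42 m/s.
x(6) = 6 + Σ Δx = 208 m.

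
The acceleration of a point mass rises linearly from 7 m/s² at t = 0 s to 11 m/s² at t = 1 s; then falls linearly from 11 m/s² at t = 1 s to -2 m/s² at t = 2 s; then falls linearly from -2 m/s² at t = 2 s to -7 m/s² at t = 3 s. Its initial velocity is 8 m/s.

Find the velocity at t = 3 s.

Δv equals the area under the a-t graph; then v = v₀ + Δv.
0–1 s: ½(7 + 11)(1) = 9 m/s
1–2 s: ½(11 + -2)(1) = 4.5 m/s
2–3 s: ½(-2 + -7)(1) = -4.5 m/s
Δv = 9 m/s, so v(3) = 8 + (9) = 17 m/s.

17 m/s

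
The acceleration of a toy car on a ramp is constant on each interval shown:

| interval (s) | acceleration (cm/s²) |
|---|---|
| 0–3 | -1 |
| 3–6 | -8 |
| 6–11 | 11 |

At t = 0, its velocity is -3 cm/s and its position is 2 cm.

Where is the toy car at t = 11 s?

On each constant-a segment, Δv = aΔt and Δx = v₀Δt + ½aΔt²; chain segment to segment.
0–3 s: v starts -3 cm/s; Δx = -3·3 + ½·-1·3² = -13.5 cm; v ends -6 cm/s.
3–6 s: v starts -6 cm/s; Δx = -6·3 + ½·-8·3² = -54 cm; v ends -30 cm/s.
6–11 s: v starts -30 cm/s; Δx = -30·5 + ½·11·5² = -12.5 cm; v ends 25 cm/s.
x(11) = 2 + Σ Δx = -78 cm.

-78 cm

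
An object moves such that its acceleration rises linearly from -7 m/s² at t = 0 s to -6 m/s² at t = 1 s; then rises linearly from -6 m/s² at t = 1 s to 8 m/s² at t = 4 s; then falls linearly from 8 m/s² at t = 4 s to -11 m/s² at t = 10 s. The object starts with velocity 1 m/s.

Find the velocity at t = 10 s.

-11.5 m/s

Δv equals the area under the a-t graph; then v = v₀ + Δv.
0–1 s: ½(-7 + -6)(1) = -6.5 m/s
1–4 s: ½(-6 + 8)(3) = 3 m/s
4–10 s: ½(8 + -11)(6) = -9 m/s
Δv = -12.5 m/s, so v(10) = 1 + (-12.5) = -11.5 m/s.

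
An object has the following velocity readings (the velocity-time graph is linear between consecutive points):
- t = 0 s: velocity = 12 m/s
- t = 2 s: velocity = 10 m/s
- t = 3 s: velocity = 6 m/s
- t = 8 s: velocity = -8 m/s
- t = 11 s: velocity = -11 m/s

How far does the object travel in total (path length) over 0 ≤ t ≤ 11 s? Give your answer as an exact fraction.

Distance (not displacement) is the total path length: add the absolute areas under v-t.
0–2 s: |½(12 + 10)(2)| = 22 m
2–3 s: |½(10 + 6)(1)| = 8 m
3–8 s: v = 0 at t = 36/7 s; triangle areas 45/7 + 80/7 = 125/7 m
8–11 s: |½(-8 + -11)(3)| = 28.5 m
Total distance = 1069/14 m

1069/14 m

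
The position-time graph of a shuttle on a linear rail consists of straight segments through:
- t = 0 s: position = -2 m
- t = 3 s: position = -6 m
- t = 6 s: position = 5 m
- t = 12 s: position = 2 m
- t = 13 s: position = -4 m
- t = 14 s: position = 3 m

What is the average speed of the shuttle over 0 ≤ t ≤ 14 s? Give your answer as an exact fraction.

31/14 m/s

Average speed = (total path length)/(elapsed time); on a piecewise-linear x-t graph the path length is Σ|Δx|.
0–3 s: |Δx| = |-6 − -2| = 4 m
3–6 s: |Δx| = |5 − -6| = 11 m
6–12 s: |Δx| = |2 − 5| = 3 m
12–13 s: |Δx| = |-4 − 2| = 6 m
13–14 s: |Δx| = |3 − -4| = 7 m
Total path = 31 m; average speed = 31/14 = 31/14 m/s.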